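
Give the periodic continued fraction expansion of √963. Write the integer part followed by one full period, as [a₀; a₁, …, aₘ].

[31; 31, 62]

a₀ = ⌊√963⌋ = 31.
With m₀=0, d₀=1 and mₖ₊₁ = dₖaₖ − mₖ, dₖ₊₁ = (n − mₖ₊₁²)/dₖ, aₖ₊₁ = ⌊(a₀+mₖ₊₁)/dₖ₊₁⌋:
  k=1: m=31, d=2, a=31
  k=2: m=31, d=1, a=62
d=1 and a=2a₀=62 at k=2, so the next step gives (m, d) = (31, 2) again — its k=1 value — and the period has length 2.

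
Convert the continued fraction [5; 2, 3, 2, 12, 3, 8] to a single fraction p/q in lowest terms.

Fold from the inside: start with 8/1.
  3 + 1/8 = 25/8
  12 + 8/25 = 308/25
  2 + 25/308 = 641/308
  3 + 308/641 = 2231/641
  2 + 641/2231 = 5103/2231
  5 + 2231/5103 = 27746/5103

27746/5103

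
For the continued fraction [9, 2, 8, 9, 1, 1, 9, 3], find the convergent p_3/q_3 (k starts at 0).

Using pₖ = aₖpₖ₋₁ + pₖ₋₂, qₖ = aₖqₖ₋₁ + qₖ₋₂ (with p₋₁=1, p₋₂=0, q₋₁=0, q₋₂=1):
  k=0: a=9, p=9, q=1
  k=1: a=2, p=19, q=2
  k=2: a=8, p=161, q=17
  k=3: a=9, p=1468, q=155

1468/155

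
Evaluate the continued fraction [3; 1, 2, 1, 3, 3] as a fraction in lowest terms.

183/49

Fold from the inside: start with 3/1.
  3 + 1/3 = 10/3
  1 + 3/10 = 13/10
  2 + 10/13 = 36/13
  1 + 13/36 = 49/36
  3 + 36/49 = 183/49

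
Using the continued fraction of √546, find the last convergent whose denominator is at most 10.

187/8

√546 = [23; 2, 1, 2, 1, 2, 46, …] (period length 6).
Convergents:
  p_0/q_0 = 23/1
  p_1/q_1 = 47/2
  p_2/q_2 = 70/3
  p_3/q_3 = 187/8
  p_4/q_4 = 257/11
q_3 = 8 ≤ 10 < 11 = q_4, so the answer is 187/8.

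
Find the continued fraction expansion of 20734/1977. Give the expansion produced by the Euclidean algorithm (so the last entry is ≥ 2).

20734 = 10·1977 + 964
1977 = 2·964 + 49
964 = 19·49 + 33
49 = 1·33 + 16
33 = 2·16 + 1
16 = 16·1 + 0  (stop)
So 20734/1977 = [10; 2, 19, 1, 2, 16].

[10; 2, 19, 1, 2, 16]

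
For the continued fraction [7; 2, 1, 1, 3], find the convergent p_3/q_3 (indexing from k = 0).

37/5

Using pₖ = aₖpₖ₋₁ + pₖ₋₂, qₖ = aₖqₖ₋₁ + qₖ₋₂ (with p₋₁=1, p₋₂=0, q₋₁=0, q₋₂=1):
  k=0: a=7, p=7, q=1
  k=1: a=2, p=15, q=2
  k=2: a=1, p=22, q=3
  k=3: a=1, p=37, q=5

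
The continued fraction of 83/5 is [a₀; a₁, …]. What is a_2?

1

83 = 16·5 + 3   →  a_0 = 16
5 = 1·3 + 2   →  a_1 = 1
3 = 1·2 + 1   →  a_2 = 1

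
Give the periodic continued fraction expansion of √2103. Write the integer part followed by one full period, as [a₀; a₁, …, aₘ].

[45; 1, 6, 15, 6, 1, 90]

a₀ = ⌊√2103⌋ = 45.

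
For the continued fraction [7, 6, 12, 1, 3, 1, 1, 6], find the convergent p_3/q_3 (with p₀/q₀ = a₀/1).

566/79

Using pₖ = aₖpₖ₋₁ + pₖ₋₂, qₖ = aₖqₖ₋₁ + qₖ₋₂ (with p₋₁=1, p₋₂=0, q₋₁=0, q₋₂=1):
  k=0: a=7, p=7, q=1
  k=1: a=6, p=43, q=6
  k=2: a=12, p=523, q=73
  k=3: a=1, p=566, q=79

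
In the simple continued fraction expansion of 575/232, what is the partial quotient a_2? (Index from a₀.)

575 = 2·232 + 111   →  a_0 = 2
232 = 2·111 + 10   →  a_1 = 2
111 = 11·10 + 1   →  a_2 = 11

11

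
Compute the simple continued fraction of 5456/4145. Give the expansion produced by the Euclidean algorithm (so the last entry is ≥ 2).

[1; 3, 6, 5, 2, 3, 2, 2]

5456 = 1×4145 + 1311
4145 = 3×1311 + 212
1311 = 6×212 + 39
212 = 5×39 + 17
39 = 2×17 + 5
17 = 3×5 + 2
5 = 2×2 + 1
2 = 2×1 + 0  (stop)
So 5456/4145 = [1; 3, 6, 5, 2, 3, 2, 2].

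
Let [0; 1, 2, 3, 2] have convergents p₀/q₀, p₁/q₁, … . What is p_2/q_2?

Using pₖ = aₖpₖ₋₁ + pₖ₋₂, qₖ = aₖqₖ₋₁ + qₖ₋₂ (with p₋₁=1, p₋₂=0, q₋₁=0, q₋₂=1):
  k=0: a=0, p=0, q=1
  k=1: a=1, p=1, q=1
  k=2: a=2, p=2, q=3

2/3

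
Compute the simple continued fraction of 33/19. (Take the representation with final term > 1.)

[1; 1, 2, 1, 4]

33 = 1·19 + 14
19 = 1·14 + 5
14 = 2·5 + 4
5 = 1·4 + 1
4 = 4·1 + 0  (stop)
So 33/19 = [1; 1, 2, 1, 4].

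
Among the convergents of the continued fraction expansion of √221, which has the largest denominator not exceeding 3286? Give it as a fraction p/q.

√221 = [14; 1, 6, 2, 6, 1, 28, …] (period length 6).
Convergents:
  p_0/q_0 = 14/1
  p_1/q_1 = 15/1
  p_2/q_2 = 104/7
  p_3/q_3 = 223/15
  p_4/q_4 = 1442/97
  p_5/q_5 = 1665/112
  p_6/q_6 = 48062/3233
  p_7/q_7 = 49727/3345
q_6 = 3233 ≤ 3286 < 3345 = q_7, so the answer is 48062/3233.

48062/3233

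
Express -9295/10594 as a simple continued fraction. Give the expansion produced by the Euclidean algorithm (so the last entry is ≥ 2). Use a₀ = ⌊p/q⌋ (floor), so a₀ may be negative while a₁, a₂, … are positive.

[-1; 8, 6, 2, 3, 9, 3]

-9295 = -1*10594 + 1299
10594 = 8*1299 + 202
1299 = 6*202 + 87
202 = 2*87 + 28
87 = 3*28 + 3
28 = 9*3 + 1
3 = 3*1 + 0  (stop)
So -9295/10594 = [-1; 8, 6, 2, 3, 9, 3].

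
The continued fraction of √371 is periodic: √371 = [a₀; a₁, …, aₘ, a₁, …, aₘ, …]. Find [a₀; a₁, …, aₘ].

a₀ = ⌊√371⌋ = 19.
With m₀=0, d₀=1 and mₖ₊₁ = dₖaₖ − mₖ, dₖ₊₁ = (n − mₖ₊₁²)/dₖ, aₖ₊₁ = ⌊(a₀+mₖ₊₁)/dₖ₊₁⌋:
  k=1: m=19, d=10, a=3
  k=2: m=11, d=25, a=1
  k=3: m=14, d=7, a=4
  k=4: m=14, d=25, a=1
  k=5: m=11, d=10, a=3
  k=6: m=19, d=1, a=38
d=1 and a=2a₀=38 at k=6, so the next step gives (m, d) = (19, 10) again — its k=1 value — and the period has length 6.

[19; 3, 1, 4, 1, 3, 38]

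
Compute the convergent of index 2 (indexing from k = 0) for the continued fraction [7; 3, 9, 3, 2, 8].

Using pₖ = aₖpₖ₋₁ + pₖ₋₂, qₖ = aₖqₖ₋₁ + qₖ₋₂ (with p₋₁=1, p₋₂=0, q₋₁=0, q₋₂=1):
  k=0: a=7, p=7, q=1
  k=1: a=3, p=22, q=3
  k=2: a=9, p=205, q=28

205/28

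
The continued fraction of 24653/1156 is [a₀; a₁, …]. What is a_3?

24653 = 21·1156 + 377   →  a_0 = 21
1156 = 3·377 + 25   →  a_1 = 3
377 = 15·25 + 2   →  a_2 = 15
25 = 12·2 + 1   →  a_3 = 12

12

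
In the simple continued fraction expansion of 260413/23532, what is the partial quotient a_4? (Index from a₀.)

1

260413 = 11·23532 + 1561   →  a_0 = 11
23532 = 15·1561 + 117   →  a_1 = 15
1561 = 13·117 + 40   →  a_2 = 13
117 = 2·40 + 37   →  a_3 = 2
40 = 1·37 + 3   →  a_4 = 1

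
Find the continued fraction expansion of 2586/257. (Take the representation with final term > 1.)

2586 = 10·257 + 16
257 = 16·16 + 1
16 = 16·1 + 0  (stop)
So 2586/257 = [10; 16, 16].

[10; 16, 16]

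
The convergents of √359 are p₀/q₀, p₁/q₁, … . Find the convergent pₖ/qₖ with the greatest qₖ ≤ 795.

13661/721

√359 = [18; 1, 17, 1, 36, …] (period length 4).
Convergents:
  p_0/q_0 = 18/1
  p_1/q_1 = 19/1
  p_2/q_2 = 341/18
  p_3/q_3 = 360/19
  p_4/q_4 = 13301/702
  p_5/q_5 = 13661/721
  p_6/q_6 = 245538/12959
q_5 = 721 ≤ 795 < 12959 = q_6, so the answer is 13661/721.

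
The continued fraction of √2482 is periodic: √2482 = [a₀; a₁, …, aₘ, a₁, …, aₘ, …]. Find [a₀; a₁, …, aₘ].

[49; 1, 4, 1, 1, 4, 1, 98]

a₀ = ⌊√2482⌋ = 49.
With m₀=0, d₀=1 and mₖ₊₁ = dₖaₖ − mₖ, dₖ₊₁ = (n − mₖ₊₁²)/dₖ, aₖ₊₁ = ⌊(a₀+mₖ₊₁)/dₖ₊₁⌋:
  k=1: m=49, d=81, a=1
  k=2: m=32, d=18, a=4
  k=3: m=40, d=49, a=1
  k=4: m=9, d=49, a=1
  k=5: m=40, d=18, a=4
  k=6: m=32, d=81, a=1
  k=7: m=49, d=1, a=98
d=1 and a=2a₀=98 at k=7, so the next step gives (m, d) = (49, 81) again — its k=1 value — and the period has length 7.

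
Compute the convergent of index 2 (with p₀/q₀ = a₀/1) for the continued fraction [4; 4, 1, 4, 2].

Using pₖ = aₖpₖ₋₁ + pₖ₋₂, qₖ = aₖqₖ₋₁ + qₖ₋₂ (with p₋₁=1, p₋₂=0, q₋₁=0, q₋₂=1):
  k=0: a=4, p=4, q=1
  k=1: a=4, p=17, q=4
  k=2: a=1, p=21, q=5

21/5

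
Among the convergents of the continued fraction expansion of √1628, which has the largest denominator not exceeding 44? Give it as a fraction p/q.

√1628 = [40; 2, 1, 6, 1, 2, 80, …] (period length 6).
Convergents:
  p_0/q_0 = 40/1
  p_1/q_1 = 81/2
  p_2/q_2 = 121/3
  p_3/q_3 = 807/20
  p_4/q_4 = 928/23
  p_5/q_5 = 2663/66
q_4 = 23 ≤ 44 < 66 = q_5, so the answer is 928/23.

928/23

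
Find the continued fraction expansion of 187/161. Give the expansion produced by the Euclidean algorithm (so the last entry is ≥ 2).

187 = 1·161 + 26
161 = 6·26 + 5
26 = 5·5 + 1
5 = 5·1 + 0  (stop)
So 187/161 = [1; 6, 5, 5].

[1; 6, 5, 5]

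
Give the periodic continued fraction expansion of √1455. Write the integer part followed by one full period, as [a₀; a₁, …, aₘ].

a₀ = ⌊√1455⌋ = 38.
With m₀=0, d₀=1 and mₖ₊₁ = dₖaₖ − mₖ, dₖ₊₁ = (n − mₖ₊₁²)/dₖ, aₖ₊₁ = ⌊(a₀+mₖ₊₁)/dₖ₊₁⌋:
  k=1: m=38, d=11, a=6
  k=2: m=28, d=61, a=1
  k=3: m=33, d=6, a=11
  k=4: m=33, d=61, a=1
  k=5: m=28, d=11, a=6
  k=6: m=38, d=1, a=76
d=1 and a=2a₀=76 at k=6, so the next step gives (m, d) = (38, 11) again — its k=1 value — and the period has length 6.

[38; 6, 1, 11, 1, 6, 76]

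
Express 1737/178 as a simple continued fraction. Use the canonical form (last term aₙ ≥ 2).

[9; 1, 3, 7, 6]

1737 = 9×178 + 135
178 = 1×135 + 43
135 = 3×43 + 6
43 = 7×6 + 1
6 = 6×1 + 0  (stop)
So 1737/178 = [9; 1, 3, 7, 6].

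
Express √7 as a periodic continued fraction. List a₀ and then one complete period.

a₀ = ⌊√7⌋ = 2.
With m₀=0, d₀=1 and mₖ₊₁ = dₖaₖ − mₖ, dₖ₊₁ = (n − mₖ₊₁²)/dₖ, aₖ₊₁ = ⌊(a₀+mₖ₊₁)/dₖ₊₁⌋:
  k=1: m=2, d=3, a=1
  k=2: m=1, d=2, a=1
  k=3: m=1, d=3, a=1
  k=4: m=2, d=1, a=4
d=1 and a=2a₀=4 at k=4, so the next step gives (m, d) = (2, 3) again — its k=1 value — and the period has length 4.

[2; 1, 1, 1, 4]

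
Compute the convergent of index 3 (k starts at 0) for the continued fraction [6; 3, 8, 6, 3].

967/153

Using pₖ = aₖpₖ₋₁ + pₖ₋₂, qₖ = aₖqₖ₋₁ + qₖ₋₂ (with p₋₁=1, p₋₂=0, q₋₁=0, q₋₂=1):
  k=0: a=6, p=6, q=1
  k=1: a=3, p=19, q=3
  k=2: a=8, p=158, q=25
  k=3: a=6, p=967, q=153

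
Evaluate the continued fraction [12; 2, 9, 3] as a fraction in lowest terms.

Fold from the inside: start with 3/1.
  9 + 1/3 = 28/3
  2 + 3/28 = 59/28
  12 + 28/59 = 736/59

736/59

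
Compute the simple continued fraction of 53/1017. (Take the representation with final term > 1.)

53 = 0·1017 + 53
1017 = 19·53 + 10
53 = 5·10 + 3
10 = 3·3 + 1
3 = 3·1 + 0  (stop)
So 53/1017 = [0; 19, 5, 3, 3].

[0; 19, 5, 3, 3]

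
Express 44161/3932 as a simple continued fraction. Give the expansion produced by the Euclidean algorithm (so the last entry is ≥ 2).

[11; 4, 3, 14, 10, 2]

44161 = 11*3932 + 909
3932 = 4*909 + 296
909 = 3*296 + 21
296 = 14*21 + 2
21 = 10*2 + 1
2 = 2*1 + 0  (stop)
So 44161/3932 = [11; 4, 3, 14, 10, 2].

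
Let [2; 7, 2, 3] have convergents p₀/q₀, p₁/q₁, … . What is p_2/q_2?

32/15

Using pₖ = aₖpₖ₋₁ + pₖ₋₂, qₖ = aₖqₖ₋₁ + qₖ₋₂ (with p₋₁=1, p₋₂=0, q₋₁=0, q₋₂=1):
  k=0: a=2, p=2, q=1
  k=1: a=7, p=15, q=7
  k=2: a=2, p=32, q=15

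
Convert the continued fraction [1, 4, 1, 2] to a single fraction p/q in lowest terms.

Fold from the inside: start with 2/1.
  1 + 1/2 = 3/2
  4 + 2/3 = 14/3
  1 + 3/14 = 17/14

17/14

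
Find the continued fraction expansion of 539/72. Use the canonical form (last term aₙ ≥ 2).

539 = 7×72 + 35
72 = 2×35 + 2
35 = 17×2 + 1
2 = 2×1 + 0  (stop)
So 539/72 = [7; 2, 17, 2].

[7; 2, 17, 2]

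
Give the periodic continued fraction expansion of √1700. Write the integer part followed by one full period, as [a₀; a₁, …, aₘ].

a₀ = ⌊√1700⌋ = 41.

[41; 4, 3, 20, 3, 4, 82]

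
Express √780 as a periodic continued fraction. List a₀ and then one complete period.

a₀ = ⌊√780⌋ = 27.
With m₀=0, d₀=1 and mₖ₊₁ = dₖaₖ − mₖ, dₖ₊₁ = (n − mₖ₊₁²)/dₖ, aₖ₊₁ = ⌊(a₀+mₖ₊₁)/dₖ₊₁⌋:
  k=1: m=27, d=51, a=1
  k=2: m=24, d=4, a=12
  k=3: m=24, d=51, a=1
  k=4: m=27, d=1, a=54
d=1 and a=2a₀=54 at k=4, so the next step gives (m, d) = (27, 51) again — its k=1 value — and the period has length 4.

[27; 1, 12, 1, 54]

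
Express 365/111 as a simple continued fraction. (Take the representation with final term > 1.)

[3; 3, 2, 7, 2]

365 = 3*111 + 32
111 = 3*32 + 15
32 = 2*15 + 2
15 = 7*2 + 1
2 = 2*1 + 0  (stop)
So 365/111 = [3; 3, 2, 7, 2].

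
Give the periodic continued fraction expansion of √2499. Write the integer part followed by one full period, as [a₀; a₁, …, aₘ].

a₀ = ⌊√2499⌋ = 49.
With m₀=0, d₀=1 and mₖ₊₁ = dₖaₖ − mₖ, dₖ₊₁ = (n − mₖ₊₁²)/dₖ, aₖ₊₁ = ⌊(a₀+mₖ₊₁)/dₖ₊₁⌋:
  k=1: m=49, d=98, a=1
  k=2: m=49, d=1, a=98
d=1 and a=2a₀=98 at k=2, so the next step gives (m, d) = (49, 98) again — its k=1 value — and the period has length 2.

[49; 1, 98]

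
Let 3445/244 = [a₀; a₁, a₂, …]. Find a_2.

2

3445 = 14·244 + 29   →  a_0 = 14
244 = 8·29 + 12   →  a_1 = 8
29 = 2·12 + 5   →  a_2 = 2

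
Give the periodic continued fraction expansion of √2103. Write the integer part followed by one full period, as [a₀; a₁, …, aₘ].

[45; 1, 6, 15, 6, 1, 90]

a₀ = ⌊√2103⌋ = 45.
With m₀=0, d₀=1 and mₖ₊₁ = dₖaₖ − mₖ, dₖ₊₁ = (n − mₖ₊₁²)/dₖ, aₖ₊₁ = ⌊(a₀+mₖ₊₁)/dₖ₊₁⌋:
  k=1: m=45, d=78, a=1
  k=2: m=33, d=13, a=6
  k=3: m=45, d=6, a=15
  k=4: m=45, d=13, a=6
  k=5: m=33, d=78, a=1
  k=6: m=45, d=1, a=90
d=1 and a=2a₀=90 at k=6, so the next step gives (m, d) = (45, 78) again — its k=1 value — and the period has length 6.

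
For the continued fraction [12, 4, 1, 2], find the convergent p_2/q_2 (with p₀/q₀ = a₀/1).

61/5

Using pₖ = aₖpₖ₋₁ + pₖ₋₂, qₖ = aₖqₖ₋₁ + qₖ₋₂ (with p₋₁=1, p₋₂=0, q₋₁=0, q₋₂=1):
  k=0: a=12, p=12, q=1
  k=1: a=4, p=49, q=4
  k=2: a=1, p=61, q=5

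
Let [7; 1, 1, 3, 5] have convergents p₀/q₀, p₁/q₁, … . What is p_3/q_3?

Using pₖ = aₖpₖ₋₁ + pₖ₋₂, qₖ = aₖqₖ₋₁ + qₖ₋₂ (with p₋₁=1, p₋₂=0, q₋₁=0, q₋₂=1):
  k=0: a=7, p=7, q=1
  k=1: a=1, p=8, q=1
  k=2: a=1, p=15, q=2
  k=3: a=3, p=53, q=7

53/7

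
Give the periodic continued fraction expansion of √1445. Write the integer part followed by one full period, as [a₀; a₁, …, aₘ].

a₀ = ⌊√1445⌋ = 38.
With m₀=0, d₀=1 and mₖ₊₁ = dₖaₖ − mₖ, dₖ₊₁ = (n − mₖ₊₁²)/dₖ, aₖ₊₁ = ⌊(a₀+mₖ₊₁)/dₖ₊₁⌋:
  k=1: m=38, d=1, a=76
d=1 and a=2a₀=76 at k=1, so the next step gives (m, d) = (38, 1) again — its k=1 value — and the period has length 1.

[38; 76]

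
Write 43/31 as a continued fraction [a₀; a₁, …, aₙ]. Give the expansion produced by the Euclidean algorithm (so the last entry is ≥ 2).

43 = 1*31 + 12
31 = 2*12 + 7
12 = 1*7 + 5
7 = 1*5 + 2
5 = 2*2 + 1
2 = 2*1 + 0  (stop)
So 43/31 = [1; 2, 1, 1, 2, 2].

[1; 2, 1, 1, 2, 2]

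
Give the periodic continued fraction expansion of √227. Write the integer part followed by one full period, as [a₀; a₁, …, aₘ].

a₀ = ⌊√227⌋ = 15.

[15; 15, 30]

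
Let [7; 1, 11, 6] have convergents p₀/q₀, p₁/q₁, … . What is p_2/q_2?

Using pₖ = aₖpₖ₋₁ + pₖ₋₂, qₖ = aₖqₖ₋₁ + qₖ₋₂ (with p₋₁=1, p₋₂=0, q₋₁=0, q₋₂=1):
  k=0: a=7, p=7, q=1
  k=1: a=1, p=8, q=1
  k=2: a=11, p=95, q=12

95/12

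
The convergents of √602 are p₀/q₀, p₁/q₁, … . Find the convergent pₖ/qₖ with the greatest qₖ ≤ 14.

319/13

√602 = [24; 1, 1, 6, 1, 1, 48, …] (period length 6).
Convergents:
  p_0/q_0 = 24/1
  p_1/q_1 = 25/1
  p_2/q_2 = 49/2
  p_3/q_3 = 319/13
  p_4/q_4 = 368/15
q_3 = 13 ≤ 14 < 15 = q_4, so the answer is 319/13.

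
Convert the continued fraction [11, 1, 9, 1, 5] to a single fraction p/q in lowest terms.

774/65

Fold from the inside: start with 5/1.
  1 + 1/5 = 6/5
  9 + 5/6 = 59/6
  1 + 6/59 = 65/59
  11 + 59/65 = 774/65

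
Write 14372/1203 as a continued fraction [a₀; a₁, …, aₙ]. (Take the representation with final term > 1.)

[11; 1, 17, 1, 3, 1, 12]

14372 = 11·1203 + 1139
1203 = 1·1139 + 64
1139 = 17·64 + 51
64 = 1·51 + 13
51 = 3·13 + 12
13 = 1·12 + 1
12 = 12·1 + 0  (stop)
So 14372/1203 = [11; 1, 17, 1, 3, 1, 12].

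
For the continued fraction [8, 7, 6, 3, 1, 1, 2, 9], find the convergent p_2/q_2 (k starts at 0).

Using pₖ = aₖpₖ₋₁ + pₖ₋₂, qₖ = aₖqₖ₋₁ + qₖ₋₂ (with p₋₁=1, p₋₂=0, q₋₁=0, q₋₂=1):
  k=0: a=8, p=8, q=1
  k=1: a=7, p=57, q=7
  k=2: a=6, p=350, q=43

350/43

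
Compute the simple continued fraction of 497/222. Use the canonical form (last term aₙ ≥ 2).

497 = 2×222 + 53
222 = 4×53 + 10
53 = 5×10 + 3
10 = 3×3 + 1
3 = 3×1 + 0  (stop)
So 497/222 = [2; 4, 5, 3, 3].

[2; 4, 5, 3, 3]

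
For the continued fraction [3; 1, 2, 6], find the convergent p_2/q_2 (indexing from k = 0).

11/3

Using pₖ = aₖpₖ₋₁ + pₖ₋₂, qₖ = aₖqₖ₋₁ + qₖ₋₂ (with p₋₁=1, p₋₂=0, q₋₁=0, q₋₂=1):
  k=0: a=3, p=3, q=1
  k=1: a=1, p=4, q=1
  k=2: a=2, p=11, q=3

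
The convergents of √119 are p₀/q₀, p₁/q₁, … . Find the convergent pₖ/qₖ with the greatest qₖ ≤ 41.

√119 = [10; 1, 9, 1, 20, …] (period length 4).
Convergents:
  p_0/q_0 = 10/1
  p_1/q_1 = 11/1
  p_2/q_2 = 109/10
  p_3/q_3 = 120/11
  p_4/q_4 = 2509/230
q_3 = 11 ≤ 41 < 230 = q_4, so the answer is 120/11.

120/11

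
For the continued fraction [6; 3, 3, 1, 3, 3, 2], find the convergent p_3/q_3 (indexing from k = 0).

82/13

Using pₖ = aₖpₖ₋₁ + pₖ₋₂, qₖ = aₖqₖ₋₁ + qₖ₋₂ (with p₋₁=1, p₋₂=0, q₋₁=0, q₋₂=1):
  k=0: a=6, p=6, q=1
  k=1: a=3, p=19, q=3
  k=2: a=3, p=63, q=10
  k=3: a=1, p=82, q=13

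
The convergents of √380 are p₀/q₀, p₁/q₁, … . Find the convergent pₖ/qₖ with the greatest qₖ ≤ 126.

1501/77

√380 = [19; 2, 38, …] (period length 2).
Convergents:
  p_0/q_0 = 19/1
  p_1/q_1 = 39/2
  p_2/q_2 = 1501/77
  p_3/q_3 = 3041/156
q_2 = 77 ≤ 126 < 156 = q_3, so the answer is 1501/77.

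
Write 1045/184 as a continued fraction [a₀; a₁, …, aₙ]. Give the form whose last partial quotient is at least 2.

[5; 1, 2, 8, 2, 3]

1045 = 5×184 + 125
184 = 1×125 + 59
125 = 2×59 + 7
59 = 8×7 + 3
7 = 2×3 + 1
3 = 3×1 + 0  (stop)
So 1045/184 = [5; 1, 2, 8, 2, 3].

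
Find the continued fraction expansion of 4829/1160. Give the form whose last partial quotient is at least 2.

4829 = 4·1160 + 189
1160 = 6·189 + 26
189 = 7·26 + 7
26 = 3·7 + 5
7 = 1·5 + 2
5 = 2·2 + 1
2 = 2·1 + 0  (stop)
So 4829/1160 = [4; 6, 7, 3, 1, 2, 2].

[4; 6, 7, 3, 1, 2, 2]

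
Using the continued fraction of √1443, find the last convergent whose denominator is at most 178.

2887/76

√1443 = [37; 1, 74, …] (period length 2).
Convergents:
  p_0/q_0 = 37/1
  p_1/q_1 = 38/1
  p_2/q_2 = 2849/75
  p_3/q_3 = 2887/76
  p_4/q_4 = 216487/5699
q_3 = 76 ≤ 178 < 5699 = q_4, so the answer is 2887/76.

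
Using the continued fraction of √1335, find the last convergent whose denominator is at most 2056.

45124/1235

√1335 = [36; 1, 1, 6, 7, 6, 1, 1, 72, …] (period length 8).
Convergents:
  p_0/q_0 = 36/1
  p_1/q_1 = 37/1
  p_2/q_2 = 73/2
  p_3/q_3 = 475/13
  p_4/q_4 = 3398/93
  p_5/q_5 = 20863/571
  p_6/q_6 = 24261/664
  p_7/q_7 = 45124/1235
  p_8/q_8 = 3273189/89584
q_7 = 1235 ≤ 2056 < 89584 = q_8, so the answer is 45124/1235.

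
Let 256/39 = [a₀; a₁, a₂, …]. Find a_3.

256 = 6·39 + 22   →  a_0 = 6
39 = 1·22 + 17   →  a_1 = 1
22 = 1·17 + 5   →  a_2 = 1
17 = 3·5 + 2   →  a_3 = 3

3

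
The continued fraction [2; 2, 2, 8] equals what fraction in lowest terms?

101/42

Using pₖ = aₖpₖ₋₁ + pₖ₋₂ and qₖ = aₖqₖ₋₁ + qₖ₋₂:
  k=0: a=2, p=2, q=1
  k=1: a=2, p=5, q=2
  k=2: a=2, p=12, q=5
  k=3: a=8, p=101, q=42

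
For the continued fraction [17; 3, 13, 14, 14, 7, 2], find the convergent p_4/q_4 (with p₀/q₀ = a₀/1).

137249/7922

Using pₖ = aₖpₖ₋₁ + pₖ₋₂, qₖ = aₖqₖ₋₁ + qₖ₋₂ (with p₋₁=1, p₋₂=0, q₋₁=0, q₋₂=1):
  k=0: a=17, p=17, q=1
  k=1: a=3, p=52, q=3
  k=2: a=13, p=693, q=40
  k=3: a=14, p=9754, q=563
  k=4: a=14, p=137249, q=7922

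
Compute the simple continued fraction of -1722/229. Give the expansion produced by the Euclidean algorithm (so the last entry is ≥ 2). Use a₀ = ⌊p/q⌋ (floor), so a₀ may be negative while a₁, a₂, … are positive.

-1722 = -8×229 + 110
229 = 2×110 + 9
110 = 12×9 + 2
9 = 4×2 + 1
2 = 2×1 + 0  (stop)
So -1722/229 = [-8; 2, 12, 4, 2].

[-8; 2, 12, 4, 2]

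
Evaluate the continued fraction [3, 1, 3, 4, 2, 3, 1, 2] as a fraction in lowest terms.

1765/469

Fold from the inside: start with 2/1.
  1 + 1/2 = 3/2
  3 + 2/3 = 11/3
  2 + 3/11 = 25/11
  4 + 11/25 = 111/25
  3 + 25/111 = 358/111
  1 + 111/358 = 469/358
  3 + 358/469 = 1765/469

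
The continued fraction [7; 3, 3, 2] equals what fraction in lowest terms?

Using pₖ = aₖpₖ₋₁ + pₖ₋₂ and qₖ = aₖqₖ₋₁ + qₖ₋₂:
  k=0: a=7, p=7, q=1
  k=1: a=3, p=22, q=3
  k=2: a=3, p=73, q=10
  k=3: a=2, p=168, q=23

168/23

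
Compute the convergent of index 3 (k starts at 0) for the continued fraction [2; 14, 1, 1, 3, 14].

Using pₖ = aₖpₖ₋₁ + pₖ₋₂, qₖ = aₖqₖ₋₁ + qₖ₋₂ (with p₋₁=1, p₋₂=0, q₋₁=0, q₋₂=1):
  k=0: a=2, p=2, q=1
  k=1: a=14, p=29, q=14
  k=2: a=1, p=31, q=15
  k=3: a=1, p=60, q=29

60/29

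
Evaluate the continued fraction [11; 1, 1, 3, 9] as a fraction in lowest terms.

Fold from the inside: start with 9/1.
  3 + 1/9 = 28/9
  1 + 9/28 = 37/28
  1 + 28/37 = 65/37
  11 + 37/65 = 752/65

752/65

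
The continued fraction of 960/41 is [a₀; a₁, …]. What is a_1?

960 = 23·41 + 17   →  a_0 = 23
41 = 2·17 + 7   →  a_1 = 2

2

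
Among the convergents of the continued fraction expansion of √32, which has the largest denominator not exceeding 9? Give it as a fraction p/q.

17/3

√32 = [5; 1, 1, 1, 10, …] (period length 4).
Convergents:
  p_0/q_0 = 5/1
  p_1/q_1 = 6/1
  p_2/q_2 = 11/2
  p_3/q_3 = 17/3
  p_4/q_4 = 181/32
q_3 = 3 ≤ 9 < 32 = q_4, so the answer is 17/3.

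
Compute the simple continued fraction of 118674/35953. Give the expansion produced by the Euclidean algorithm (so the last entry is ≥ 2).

[3; 3, 3, 12, 18, 5, 3]

118674 = 3·35953 + 10815
35953 = 3·10815 + 3508
10815 = 3·3508 + 291
3508 = 12·291 + 16
291 = 18·16 + 3
16 = 5·3 + 1
3 = 3·1 + 0  (stop)
So 118674/35953 = [3; 3, 3, 12, 18, 5, 3].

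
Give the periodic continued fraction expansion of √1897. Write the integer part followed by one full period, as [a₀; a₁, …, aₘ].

a₀ = ⌊√1897⌋ = 43.
With m₀=0, d₀=1 and mₖ₊₁ = dₖaₖ − mₖ, dₖ₊₁ = (n − mₖ₊₁²)/dₖ, aₖ₊₁ = ⌊(a₀+mₖ₊₁)/dₖ₊₁⌋:
  k=1: m=43, d=48, a=1
  k=2: m=5, d=39, a=1
  k=3: m=34, d=19, a=4
  k=4: m=42, d=7, a=12
  k=5: m=42, d=19, a=4
  k=6: m=34, d=39, a=1
  k=7: m=5, d=48, a=1
  k=8: m=43, d=1, a=86
d=1 and a=2a₀=86 at k=8, so the next step gives (m, d) = (43, 48) again — its k=1 value — and the period has length 8.

[43; 1, 1, 4, 12, 4, 1, 1, 86]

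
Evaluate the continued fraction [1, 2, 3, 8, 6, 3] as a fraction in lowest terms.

Using pₖ = aₖpₖ₋₁ + pₖ₋₂ and qₖ = aₖqₖ₋₁ + qₖ₋₂:
  k=0: a=1, p=1, q=1
  k=1: a=2, p=3, q=2
  k=2: a=3, p=10, q=7
  k=3: a=8, p=83, q=58
  k=4: a=6, p=508, q=355
  k=5: a=3, p=1607, q=1123

1607/1123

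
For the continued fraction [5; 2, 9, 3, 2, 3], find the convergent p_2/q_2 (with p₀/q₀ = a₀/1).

Using pₖ = aₖpₖ₋₁ + pₖ₋₂, qₖ = aₖqₖ₋₁ + qₖ₋₂ (with p₋₁=1, p₋₂=0, q₋₁=0, q₋₂=1):
  k=0: a=5, p=5, q=1
  k=1: a=2, p=11, q=2
  k=2: a=9, p=104, q=19

104/19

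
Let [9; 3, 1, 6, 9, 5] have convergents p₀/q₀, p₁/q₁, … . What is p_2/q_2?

37/4

Using pₖ = aₖpₖ₋₁ + pₖ₋₂, qₖ = aₖqₖ₋₁ + qₖ₋₂ (with p₋₁=1, p₋₂=0, q₋₁=0, q₋₂=1):
  k=0: a=9, p=9, q=1
  k=1: a=3, p=28, q=3
  k=2: a=1, p=37, q=4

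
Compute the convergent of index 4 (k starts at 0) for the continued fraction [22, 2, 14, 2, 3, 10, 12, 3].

4699/209

Using pₖ = aₖpₖ₋₁ + pₖ₋₂, qₖ = aₖqₖ₋₁ + qₖ₋₂ (with p₋₁=1, p₋₂=0, q₋₁=0, q₋₂=1):
  k=0: a=22, p=22, q=1
  k=1: a=2, p=45, q=2
  k=2: a=14, p=652, q=29
  k=3: a=2, p=1349, q=60
  k=4: a=3, p=4699, q=209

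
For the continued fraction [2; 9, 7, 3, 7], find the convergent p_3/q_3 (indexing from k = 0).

424/201

Using pₖ = aₖpₖ₋₁ + pₖ₋₂, qₖ = aₖqₖ₋₁ + qₖ₋₂ (with p₋₁=1, p₋₂=0, q₋₁=0, q₋₂=1):
  k=0: a=2, p=2, q=1
  k=1: a=9, p=19, q=9
  k=2: a=7, p=135, q=64
  k=3: a=3, p=424, q=201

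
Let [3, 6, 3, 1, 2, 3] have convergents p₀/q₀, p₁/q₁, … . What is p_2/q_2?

Using pₖ = aₖpₖ₋₁ + pₖ₋₂, qₖ = aₖqₖ₋₁ + qₖ₋₂ (with p₋₁=1, p₋₂=0, q₋₁=0, q₋₂=1):
  k=0: a=3, p=3, q=1
  k=1: a=6, p=19, q=6
  k=2: a=3, p=60, q=19

60/19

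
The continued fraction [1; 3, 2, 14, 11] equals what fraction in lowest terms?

1439/1118

Fold from the inside: start with 11/1.
  14 + 1/11 = 155/11
  2 + 11/155 = 321/155
  3 + 155/321 = 1118/321
  1 + 321/1118 = 1439/1118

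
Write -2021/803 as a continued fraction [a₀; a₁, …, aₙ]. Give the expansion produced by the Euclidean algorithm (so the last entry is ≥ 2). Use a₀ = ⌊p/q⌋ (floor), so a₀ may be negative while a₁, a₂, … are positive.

-2021 = -3·803 + 388
803 = 2·388 + 27
388 = 14·27 + 10
27 = 2·10 + 7
10 = 1·7 + 3
7 = 2·3 + 1
3 = 3·1 + 0  (stop)
So -2021/803 = [-3; 2, 14, 2, 1, 2, 3].

[-3; 2, 14, 2, 1, 2, 3]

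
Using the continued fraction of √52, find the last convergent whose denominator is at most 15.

√52 = [7; 4, 1, 2, 1, 4, 14, …] (period length 6).
Convergents:
  p_0/q_0 = 7/1
  p_1/q_1 = 29/4
  p_2/q_2 = 36/5
  p_3/q_3 = 101/14
  p_4/q_4 = 137/19
q_3 = 14 ≤ 15 < 19 = q_4, so the answer is 101/14.

101/14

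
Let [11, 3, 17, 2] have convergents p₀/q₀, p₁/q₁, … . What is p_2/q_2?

589/52

Using pₖ = aₖpₖ₋₁ + pₖ₋₂, qₖ = aₖqₖ₋₁ + qₖ₋₂ (with p₋₁=1, p₋₂=0, q₋₁=0, q₋₂=1):
  k=0: a=11, p=11, q=1
  k=1: a=3, p=34, q=3
  k=2: a=17, p=589, q=52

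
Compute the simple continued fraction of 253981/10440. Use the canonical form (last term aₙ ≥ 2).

[24; 3, 19, 3, 19, 3]

253981 = 24*10440 + 3421
10440 = 3*3421 + 177
3421 = 19*177 + 58
177 = 3*58 + 3
58 = 19*3 + 1
3 = 3*1 + 0  (stop)
So 253981/10440 = [24; 3, 19, 3, 19, 3].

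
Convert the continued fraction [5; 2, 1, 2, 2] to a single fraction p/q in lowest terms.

102/19

Fold from the inside: start with 2/1.
  2 + 1/2 = 5/2
  1 + 2/5 = 7/5
  2 + 5/7 = 19/7
  5 + 7/19 = 102/19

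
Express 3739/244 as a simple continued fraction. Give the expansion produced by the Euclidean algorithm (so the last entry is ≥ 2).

3739 = 15×244 + 79
244 = 3×79 + 7
79 = 11×7 + 2
7 = 3×2 + 1
2 = 2×1 + 0  (stop)
So 3739/244 = [15; 3, 11, 3, 2].

[15; 3, 11, 3, 2]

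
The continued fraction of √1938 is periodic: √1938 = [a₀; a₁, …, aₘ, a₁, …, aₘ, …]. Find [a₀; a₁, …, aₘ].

a₀ = ⌊√1938⌋ = 44.
With m₀=0, d₀=1 and mₖ₊₁ = dₖaₖ − mₖ, dₖ₊₁ = (n − mₖ₊₁²)/dₖ, aₖ₊₁ = ⌊(a₀+mₖ₊₁)/dₖ₊₁⌋:
  k=1: m=44, d=2, a=44
  k=2: m=44, d=1, a=88
d=1 and a=2a₀=88 at k=2, so the next step gives (m, d) = (44, 2) again — its k=1 value — and the period has length 2.

[44; 44, 88]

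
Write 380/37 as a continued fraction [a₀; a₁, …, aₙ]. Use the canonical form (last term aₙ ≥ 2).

380 = 10*37 + 10
37 = 3*10 + 7
10 = 1*7 + 3
7 = 2*3 + 1
3 = 3*1 + 0  (stop)
So 380/37 = [10; 3, 1, 2, 3].

[10; 3, 1, 2, 3]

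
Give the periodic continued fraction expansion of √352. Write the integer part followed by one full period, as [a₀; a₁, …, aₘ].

[18; 1, 3, 5, 9, 5, 3, 1, 36]

a₀ = ⌊√352⌋ = 18.
With m₀=0, d₀=1 and mₖ₊₁ = dₖaₖ − mₖ, dₖ₊₁ = (n − mₖ₊₁²)/dₖ, aₖ₊₁ = ⌊(a₀+mₖ₊₁)/dₖ₊₁⌋:
  k=1: m=18, d=28, a=1
  k=2: m=10, d=9, a=3
  k=3: m=17, d=7, a=5
  k=4: m=18, d=4, a=9
  k=5: m=18, d=7, a=5
  k=6: m=17, d=9, a=3
  k=7: m=10, d=28, a=1
  k=8: m=18, d=1, a=36
d=1 and a=2a₀=36 at k=8, so the next step gives (m, d) = (18, 28) again — its k=1 value — and the period has length 8.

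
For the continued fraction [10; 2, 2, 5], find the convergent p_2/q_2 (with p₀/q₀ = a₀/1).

52/5

Using pₖ = aₖpₖ₋₁ + pₖ₋₂, qₖ = aₖqₖ₋₁ + qₖ₋₂ (with p₋₁=1, p₋₂=0, q₋₁=0, q₋₂=1):
  k=0: a=10, p=10, q=1
  k=1: a=2, p=21, q=2
  k=2: a=2, p=52, q=5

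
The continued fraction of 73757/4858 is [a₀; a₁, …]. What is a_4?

3

73757 = 15·4858 + 887   →  a_0 = 15
4858 = 5·887 + 423   →  a_1 = 5
887 = 2·423 + 41   →  a_2 = 2
423 = 10·41 + 13   →  a_3 = 10
41 = 3·13 + 2   →  a_4 = 3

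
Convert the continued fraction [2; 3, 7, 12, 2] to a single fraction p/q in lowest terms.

Fold from the inside: start with 2/1.
  12 + 1/2 = 25/2
  7 + 2/25 = 177/25
  3 + 25/177 = 556/177
  2 + 177/556 = 1289/556

1289/556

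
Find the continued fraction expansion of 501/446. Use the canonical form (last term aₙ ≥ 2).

[1; 8, 9, 6]

501 = 1*446 + 55
446 = 8*55 + 6
55 = 9*6 + 1
6 = 6*1 + 0  (stop)
So 501/446 = [1; 8, 9, 6].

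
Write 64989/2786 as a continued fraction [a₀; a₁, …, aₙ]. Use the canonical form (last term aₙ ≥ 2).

[23; 3, 17, 5, 3, 3]

64989 = 23·2786 + 911
2786 = 3·911 + 53
911 = 17·53 + 10
53 = 5·10 + 3
10 = 3·3 + 1
3 = 3·1 + 0  (stop)
So 64989/2786 = [23; 3, 17, 5, 3, 3].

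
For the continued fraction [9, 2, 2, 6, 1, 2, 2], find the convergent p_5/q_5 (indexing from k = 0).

Using pₖ = aₖpₖ₋₁ + pₖ₋₂, qₖ = aₖqₖ₋₁ + qₖ₋₂ (with p₋₁=1, p₋₂=0, q₋₁=0, q₋₂=1):
  k=0: a=9, p=9, q=1
  k=1: a=2, p=19, q=2
  k=2: a=2, p=47, q=5
  k=3: a=6, p=301, q=32
  k=4: a=1, p=348, q=37
  k=5: a=2, p=997, q=106

997/106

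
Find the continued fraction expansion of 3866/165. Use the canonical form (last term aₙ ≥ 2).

3866 = 23·165 + 71
165 = 2·71 + 23
71 = 3·23 + 2
23 = 11·2 + 1
2 = 2·1 + 0  (stop)
So 3866/165 = [23; 2, 3, 11, 2].

[23; 2, 3, 11, 2]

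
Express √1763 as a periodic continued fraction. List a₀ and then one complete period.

[41; 1, 82]

a₀ = ⌊√1763⌋ = 41.
With m₀=0, d₀=1 and mₖ₊₁ = dₖaₖ − mₖ, dₖ₊₁ = (n − mₖ₊₁²)/dₖ, aₖ₊₁ = ⌊(a₀+mₖ₊₁)/dₖ₊₁⌋:
  k=1: m=41, d=82, a=1
  k=2: m=41, d=1, a=82
d=1 and a=2a₀=82 at k=2, so the next step gives (m, d) = (41, 82) again — its k=1 value — and the period has length 2.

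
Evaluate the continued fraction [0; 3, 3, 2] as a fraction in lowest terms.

Fold from the inside: start with 2/1.
  3 + 1/2 = 7/2
  3 + 2/7 = 23/7
  0 + 7/23 = 7/23

7/23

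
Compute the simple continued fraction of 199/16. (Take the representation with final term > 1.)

199 = 12·16 + 7
16 = 2·7 + 2
7 = 3·2 + 1
2 = 2·1 + 0  (stop)
So 199/16 = [12; 2, 3, 2].

[12; 2, 3, 2]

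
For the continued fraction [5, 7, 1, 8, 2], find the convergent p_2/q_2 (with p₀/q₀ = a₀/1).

Using pₖ = aₖpₖ₋₁ + pₖ₋₂, qₖ = aₖqₖ₋₁ + qₖ₋₂ (with p₋₁=1, p₋₂=0, q₋₁=0, q₋₂=1):
  k=0: a=5, p=5, q=1
  k=1: a=7, p=36, q=7
  k=2: a=1, p=41, q=8

41/8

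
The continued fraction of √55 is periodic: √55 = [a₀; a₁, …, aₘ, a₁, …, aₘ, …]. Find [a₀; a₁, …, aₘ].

[7; 2, 2, 2, 14]

a₀ = ⌊√55⌋ = 7.
With m₀=0, d₀=1 and mₖ₊₁ = dₖaₖ − mₖ, dₖ₊₁ = (n − mₖ₊₁²)/dₖ, aₖ₊₁ = ⌊(a₀+mₖ₊₁)/dₖ₊₁⌋:
  k=1: m=7, d=6, a=2
  k=2: m=5, d=5, a=2
  k=3: m=5, d=6, a=2
  k=4: m=7, d=1, a=14
d=1 and a=2a₀=14 at k=4, so the next step gives (m, d) = (7, 6) again — its k=1 value — and the period has length 4.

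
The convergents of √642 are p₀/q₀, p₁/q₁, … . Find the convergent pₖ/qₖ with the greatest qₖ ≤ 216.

1951/77

√642 = [25; 2, 1, 24, 1, 2, 50, …] (period length 6).
Convergents:
  p_0/q_0 = 25/1
  p_1/q_1 = 51/2
  p_2/q_2 = 76/3
  p_3/q_3 = 1875/74
  p_4/q_4 = 1951/77
  p_5/q_5 = 5777/228
q_4 = 77 ≤ 216 < 228 = q_5, so the answer is 1951/77.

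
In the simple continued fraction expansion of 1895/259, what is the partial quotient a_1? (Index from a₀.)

1895 = 7·259 + 82   →  a_0 = 7
259 = 3·82 + 13   →  a_1 = 3

3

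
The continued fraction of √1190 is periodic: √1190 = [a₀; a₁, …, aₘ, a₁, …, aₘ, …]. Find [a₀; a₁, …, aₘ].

[34; 2, 68]

a₀ = ⌊√1190⌋ = 34.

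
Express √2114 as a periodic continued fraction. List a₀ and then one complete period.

a₀ = ⌊√2114⌋ = 45.

[45; 1, 44, 1, 90]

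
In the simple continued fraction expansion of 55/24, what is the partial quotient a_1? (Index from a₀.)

3

55 = 2·24 + 7   →  a_0 = 2
24 = 3·7 + 3   →  a_1 = 3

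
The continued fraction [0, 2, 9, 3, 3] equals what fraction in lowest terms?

Fold from the inside: start with 3/1.
  3 + 1/3 = 10/3
  9 + 3/10 = 93/10
  2 + 10/93 = 196/93
  0 + 93/196 = 93/196

93/196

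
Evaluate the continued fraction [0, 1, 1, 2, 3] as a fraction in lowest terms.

Fold from the inside: start with 3/1.
  2 + 1/3 = 7/3
  1 + 3/7 = 10/7
  1 + 7/10 = 17/10
  0 + 10/17 = 10/17

10/17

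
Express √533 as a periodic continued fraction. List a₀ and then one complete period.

a₀ = ⌊√533⌋ = 23.

[23; 11, 1, 1, 11, 46]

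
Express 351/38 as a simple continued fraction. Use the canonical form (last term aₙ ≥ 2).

[9; 4, 4, 2]

351 = 9×38 + 9
38 = 4×9 + 2
9 = 4×2 + 1
2 = 2×1 + 0  (stop)
So 351/38 = [9; 4, 4, 2].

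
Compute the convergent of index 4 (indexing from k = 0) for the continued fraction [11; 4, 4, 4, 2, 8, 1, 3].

Using pₖ = aₖpₖ₋₁ + pₖ₋₂, qₖ = aₖqₖ₋₁ + qₖ₋₂ (with p₋₁=1, p₋₂=0, q₋₁=0, q₋₂=1):
  k=0: a=11, p=11, q=1
  k=1: a=4, p=45, q=4
  k=2: a=4, p=191, q=17
  k=3: a=4, p=809, q=72
  k=4: a=2, p=1809, q=161

1809/161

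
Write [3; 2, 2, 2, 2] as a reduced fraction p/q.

Fold from the inside: start with 2/1.
  2 + 1/2 = 5/2
  2 + 2/5 = 12/5
  2 + 5/12 = 29/12
  3 + 12/29 = 99/29

99/29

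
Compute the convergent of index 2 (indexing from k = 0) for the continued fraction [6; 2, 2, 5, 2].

Using pₖ = aₖpₖ₋₁ + pₖ₋₂, qₖ = aₖqₖ₋₁ + qₖ₋₂ (with p₋₁=1, p₋₂=0, q₋₁=0, q₋₂=1):
  k=0: a=6, p=6, q=1
  k=1: a=2, p=13, q=2
  k=2: a=2, p=32, q=5

32/5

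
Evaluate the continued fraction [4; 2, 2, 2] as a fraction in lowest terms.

Fold from the inside: start with 2/1.
  2 + 1/2 = 5/2
  2 + 2/5 = 12/5
  4 + 5/12 = 53/12

53/12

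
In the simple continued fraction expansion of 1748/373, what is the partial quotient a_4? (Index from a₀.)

3

1748 = 4·373 + 256   →  a_0 = 4
373 = 1·256 + 117   →  a_1 = 1
256 = 2·117 + 22   →  a_2 = 2
117 = 5·22 + 7   →  a_3 = 5
22 = 3·7 + 1   →  a_4 = 3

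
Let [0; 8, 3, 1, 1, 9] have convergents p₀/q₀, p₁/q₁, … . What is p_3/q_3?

Using pₖ = aₖpₖ₋₁ + pₖ₋₂, qₖ = aₖqₖ₋₁ + qₖ₋₂ (with p₋₁=1, p₋₂=0, q₋₁=0, q₋₂=1):
  k=0: a=0, p=0, q=1
  k=1: a=8, p=1, q=8
  k=2: a=3, p=3, q=25
  k=3: a=1, p=4, q=33

4/33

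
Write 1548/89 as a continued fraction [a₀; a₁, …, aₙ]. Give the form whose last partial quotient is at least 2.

[17; 2, 1, 1, 5, 3]

1548 = 17×89 + 35
89 = 2×35 + 19
35 = 1×19 + 16
19 = 1×16 + 3
16 = 5×3 + 1
3 = 3×1 + 0  (stop)
So 1548/89 = [17; 2, 1, 1, 5, 3].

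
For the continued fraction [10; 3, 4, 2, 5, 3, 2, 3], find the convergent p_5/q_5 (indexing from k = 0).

Using pₖ = aₖpₖ₋₁ + pₖ₋₂, qₖ = aₖqₖ₋₁ + qₖ₋₂ (with p₋₁=1, p₋₂=0, q₋₁=0, q₋₂=1):
  k=0: a=10, p=10, q=1
  k=1: a=3, p=31, q=3
  k=2: a=4, p=134, q=13
  k=3: a=2, p=299, q=29
  k=4: a=5, p=1629, q=158
  k=5: a=3, p=5186, q=503

5186/503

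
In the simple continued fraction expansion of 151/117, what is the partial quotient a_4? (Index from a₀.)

1

151 = 1·117 + 34   →  a_0 = 1
117 = 3·34 + 15   →  a_1 = 3
34 = 2·15 + 4   →  a_2 = 2
15 = 3·4 + 3   →  a_3 = 3
4 = 1·3 + 1   →  a_4 = 1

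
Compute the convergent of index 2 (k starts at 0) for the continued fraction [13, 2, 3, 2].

Using pₖ = aₖpₖ₋₁ + pₖ₋₂, qₖ = aₖqₖ₋₁ + qₖ₋₂ (with p₋₁=1, p₋₂=0, q₋₁=0, q₋₂=1):
  k=0: a=13, p=13, q=1
  k=1: a=2, p=27, q=2
  k=2: a=3, p=94, q=7

94/7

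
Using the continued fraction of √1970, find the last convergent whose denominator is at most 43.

577/13

√1970 = [44; 2, 1, 1, 2, 88, …] (period length 5).
Convergents:
  p_0/q_0 = 44/1
  p_1/q_1 = 89/2
  p_2/q_2 = 133/3
  p_3/q_3 = 222/5
  p_4/q_4 = 577/13
  p_5/q_5 = 50998/1149
q_4 = 13 ≤ 43 < 1149 = q_5, so the answer is 577/13.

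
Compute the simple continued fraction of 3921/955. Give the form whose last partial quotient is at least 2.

3921 = 4*955 + 101
955 = 9*101 + 46
101 = 2*46 + 9
46 = 5*9 + 1
9 = 9*1 + 0  (stop)
So 3921/955 = [4; 9, 2, 5, 9].

[4; 9, 2, 5, 9]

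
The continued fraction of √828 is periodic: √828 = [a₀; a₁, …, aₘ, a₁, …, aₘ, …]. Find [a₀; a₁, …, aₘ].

[28; 1, 3, 2, 3, 1, 56]

a₀ = ⌊√828⌋ = 28.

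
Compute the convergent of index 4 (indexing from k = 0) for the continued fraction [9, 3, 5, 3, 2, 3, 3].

1099/118

Using pₖ = aₖpₖ₋₁ + pₖ₋₂, qₖ = aₖqₖ₋₁ + qₖ₋₂ (with p₋₁=1, p₋₂=0, q₋₁=0, q₋₂=1):
  k=0: a=9, p=9, q=1
  k=1: a=3, p=28, q=3
  k=2: a=5, p=149, q=16
  k=3: a=3, p=475, q=51
  k=4: a=2, p=1099, q=118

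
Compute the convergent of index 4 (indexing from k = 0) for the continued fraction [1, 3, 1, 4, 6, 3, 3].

Using pₖ = aₖpₖ₋₁ + pₖ₋₂, qₖ = aₖqₖ₋₁ + qₖ₋₂ (with p₋₁=1, p₋₂=0, q₋₁=0, q₋₂=1):
  k=0: a=1, p=1, q=1
  k=1: a=3, p=4, q=3
  k=2: a=1, p=5, q=4
  k=3: a=4, p=24, q=19
  k=4: a=6, p=149, q=118

149/118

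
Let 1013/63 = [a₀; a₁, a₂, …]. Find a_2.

1013 = 16·63 + 5   →  a_0 = 16
63 = 12·5 + 3   →  a_1 = 12
5 = 1·3 + 2   →  a_2 = 1

1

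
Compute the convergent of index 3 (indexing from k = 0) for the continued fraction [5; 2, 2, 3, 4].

92/17

Using pₖ = aₖpₖ₋₁ + pₖ₋₂, qₖ = aₖqₖ₋₁ + qₖ₋₂ (with p₋₁=1, p₋₂=0, q₋₁=0, q₋₂=1):
  k=0: a=5, p=5, q=1
  k=1: a=2, p=11, q=2
  k=2: a=2, p=27, q=5
  k=3: a=3, p=92, q=17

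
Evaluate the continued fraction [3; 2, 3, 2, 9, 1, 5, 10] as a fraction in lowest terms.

Using pₖ = aₖpₖ₋₁ + pₖ₋₂ and qₖ = aₖqₖ₋₁ + qₖ₋₂:
  k=0: a=3, p=3, q=1
  k=1: a=2, p=7, q=2
  k=2: a=3, p=24, q=7
  k=3: a=2, p=55, q=16
  k=4: a=9, p=519, q=151
  k=5: a=1, p=574, q=167
  k=6: a=5, p=3389, q=986
  k=7: a=10, p=34464, q=10027

34464/10027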